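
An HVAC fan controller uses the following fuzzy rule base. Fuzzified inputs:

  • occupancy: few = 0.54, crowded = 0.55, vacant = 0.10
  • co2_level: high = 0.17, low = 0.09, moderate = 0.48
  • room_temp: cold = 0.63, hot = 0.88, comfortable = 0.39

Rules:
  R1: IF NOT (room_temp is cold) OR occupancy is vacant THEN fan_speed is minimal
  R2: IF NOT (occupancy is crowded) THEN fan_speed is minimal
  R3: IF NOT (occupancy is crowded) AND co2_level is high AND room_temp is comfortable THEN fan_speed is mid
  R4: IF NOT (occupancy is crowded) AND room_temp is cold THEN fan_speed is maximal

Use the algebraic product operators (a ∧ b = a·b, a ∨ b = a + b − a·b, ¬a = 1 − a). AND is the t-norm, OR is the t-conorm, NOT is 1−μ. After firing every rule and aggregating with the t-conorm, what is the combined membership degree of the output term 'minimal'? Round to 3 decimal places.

0.688

R1: ¬cold=1−0.63=0.37, vacant=0.10; OR[a + b − a·b] → w = 0.4330
R2: ¬crowded=1−0.55=0.45 → w = 0.4500
R3: ¬crowded=1−0.55=0.45, high=0.17, comfortable=0.39; AND[a·b] → w = 0.0298
R4: ¬crowded=1−0.55=0.45, cold=0.63; AND[a·b] → w = 0.2835
Rules with consequent 'minimal': {R1, R2} → strengths 0.4330, 0.4500
Aggregate via t-conorm [a + b − a·b]: 0.6882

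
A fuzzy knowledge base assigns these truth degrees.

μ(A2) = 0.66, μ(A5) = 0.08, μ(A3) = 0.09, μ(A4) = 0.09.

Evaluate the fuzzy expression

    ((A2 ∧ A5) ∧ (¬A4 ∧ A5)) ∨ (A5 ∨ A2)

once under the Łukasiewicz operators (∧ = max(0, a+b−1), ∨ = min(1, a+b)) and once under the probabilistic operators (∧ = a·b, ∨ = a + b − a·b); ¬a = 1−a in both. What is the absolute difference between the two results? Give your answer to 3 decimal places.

Under Łukasiewicz:
  A2 ∧ A5 = max(0, a+b−1) on (0.66, 0.08) = 0.00
  ¬A4 = 1 − 0.09 = 0.91
  ¬A4 ∧ A5 = max(0, a+b−1) on (0.91, 0.08) = 0.00
  (A2 ∧ A5) ∧ (¬A4 ∧ A5) = max(0, a+b−1) on (0.00, 0.00) = 0.00
  A5 ∨ A2 = min(1, a+b) on (0.08, 0.66) = 0.74
  ((A2 ∧ A5) ∧ (¬A4 ∧ A5)) ∨ (A5 ∨ A2) = min(1, a+b) on (0.00, 0.74) = 0.74
  → value = 0.7400
Under probabilistic:
  A2 ∧ A5 = a·b on (0.6600, 0.0800) = 0.0528
  ¬A4 = 1 − 0.0900 = 0.9100
  ¬A4 ∧ A5 = a·b on (0.9100, 0.0800) = 0.0728
  (A2 ∧ A5) ∧ (¬A4 ∧ A5) = a·b on (0.0528, 0.0728) = 0.0038
  A5 ∨ A2 = a + b − a·b on (0.0800, 0.6600) = 0.6872
  ((A2 ∧ A5) ∧ (¬A4 ∧ A5)) ∨ (A5 ∨ A2) = a + b − a·b on (0.0038, 0.6872) = 0.6884
  → value = 0.6884
|0.7400 − 0.6884| = 0.052

0.052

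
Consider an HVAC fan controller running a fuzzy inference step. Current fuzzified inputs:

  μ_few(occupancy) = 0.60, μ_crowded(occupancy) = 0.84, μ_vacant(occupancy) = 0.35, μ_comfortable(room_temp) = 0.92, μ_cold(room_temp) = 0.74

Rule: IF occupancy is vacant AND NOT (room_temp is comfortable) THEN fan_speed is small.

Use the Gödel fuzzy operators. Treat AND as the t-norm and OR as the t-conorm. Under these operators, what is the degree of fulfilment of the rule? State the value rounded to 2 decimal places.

firing strength: vacant=0.35, ¬comfortable=1−0.92=0.08; AND[min(a, b)] → w = 0.08

0.08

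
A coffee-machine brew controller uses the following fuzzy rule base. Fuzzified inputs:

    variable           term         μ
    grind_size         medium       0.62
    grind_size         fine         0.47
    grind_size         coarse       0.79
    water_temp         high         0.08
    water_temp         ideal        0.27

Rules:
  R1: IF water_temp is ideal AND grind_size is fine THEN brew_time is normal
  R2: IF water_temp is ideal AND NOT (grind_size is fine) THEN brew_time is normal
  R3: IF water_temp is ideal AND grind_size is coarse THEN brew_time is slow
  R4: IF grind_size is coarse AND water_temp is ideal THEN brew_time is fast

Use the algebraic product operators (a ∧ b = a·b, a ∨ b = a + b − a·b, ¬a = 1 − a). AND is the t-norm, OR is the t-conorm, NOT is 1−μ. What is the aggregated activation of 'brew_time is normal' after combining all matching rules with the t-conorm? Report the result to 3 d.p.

0.252

R1: ideal=0.27, fine=0.47; AND[a·b] → w = 0.1269
R2: ideal=0.27, ¬fine=1−0.47=0.53; AND[a·b] → w = 0.1431
R3: ideal=0.27, coarse=0.79; AND[a·b] → w = 0.2133
R4: coarse=0.79, ideal=0.27; AND[a·b] → w = 0.2133
Rules with consequent 'normal': {R1, R2} → strengths 0.1269, 0.1431
Aggregate via t-conorm [a + b − a·b]: 0.2518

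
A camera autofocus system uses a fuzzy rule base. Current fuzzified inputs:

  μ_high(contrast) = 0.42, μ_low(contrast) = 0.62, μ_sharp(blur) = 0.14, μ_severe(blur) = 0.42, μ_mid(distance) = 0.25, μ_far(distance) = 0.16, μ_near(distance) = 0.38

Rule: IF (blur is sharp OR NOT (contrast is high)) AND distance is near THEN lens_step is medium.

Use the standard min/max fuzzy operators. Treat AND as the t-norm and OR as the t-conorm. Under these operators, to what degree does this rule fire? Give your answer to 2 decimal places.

firing strength: (sharp=0.14 OR ¬high=1−0.42=0.58) = 0.58; AND[min(a, b)] with near=0.38 → w = 0.38

0.38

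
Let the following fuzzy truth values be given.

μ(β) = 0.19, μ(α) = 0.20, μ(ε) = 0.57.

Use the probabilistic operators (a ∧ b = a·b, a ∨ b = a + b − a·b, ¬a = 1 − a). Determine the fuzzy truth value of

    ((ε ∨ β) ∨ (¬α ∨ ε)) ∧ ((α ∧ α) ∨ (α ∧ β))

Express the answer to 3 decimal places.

ε ∨ β = a + b − a·b on (0.5700, 0.1900) = 0.6517
¬α = 1 − 0.2000 = 0.8000
¬α ∨ ε = a + b − a·b on (0.8000, 0.5700) = 0.9140
(ε ∨ β) ∨ (¬α ∨ ε) = a + b − a·b on (0.6517, 0.9140) = 0.9700
α ∧ α = a·b on (0.2000, 0.2000) = 0.0400
α ∧ β = a·b on (0.2000, 0.1900) = 0.0380
(α ∧ α) ∨ (α ∧ β) = a + b − a·b on (0.0400, 0.0380) = 0.0765
((ε ∨ β) ∨ (¬α ∨ ε)) ∧ ((α ∧ α) ∨ (α ∧ β)) = a·b on (0.9700, 0.0765) = 0.0742

0.074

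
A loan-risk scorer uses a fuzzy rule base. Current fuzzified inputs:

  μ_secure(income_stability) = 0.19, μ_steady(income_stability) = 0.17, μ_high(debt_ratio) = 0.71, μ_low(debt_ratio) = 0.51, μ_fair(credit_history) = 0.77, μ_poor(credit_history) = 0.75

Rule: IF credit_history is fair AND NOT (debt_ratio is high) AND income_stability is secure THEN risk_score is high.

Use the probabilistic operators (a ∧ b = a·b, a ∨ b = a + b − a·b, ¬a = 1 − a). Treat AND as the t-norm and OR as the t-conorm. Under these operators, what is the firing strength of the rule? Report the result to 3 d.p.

0.042

firing strength: fair=0.77, ¬high=1−0.71=0.29, secure=0.19; AND[a·b] → w = 0.0424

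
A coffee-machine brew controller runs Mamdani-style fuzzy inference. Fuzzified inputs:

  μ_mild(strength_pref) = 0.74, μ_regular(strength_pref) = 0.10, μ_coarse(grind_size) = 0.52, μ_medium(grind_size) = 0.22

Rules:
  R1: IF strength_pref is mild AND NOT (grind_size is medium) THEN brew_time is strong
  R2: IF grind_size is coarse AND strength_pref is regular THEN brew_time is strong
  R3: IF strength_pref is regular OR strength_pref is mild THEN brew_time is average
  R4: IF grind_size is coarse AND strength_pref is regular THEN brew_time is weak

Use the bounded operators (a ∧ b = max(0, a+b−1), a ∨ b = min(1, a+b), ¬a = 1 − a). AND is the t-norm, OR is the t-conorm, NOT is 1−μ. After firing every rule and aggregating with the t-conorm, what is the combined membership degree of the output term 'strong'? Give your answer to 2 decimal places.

R1: mild=0.74, ¬medium=1−0.22=0.78; AND[max(0, a+b−1)] → w = 0.52
R2: coarse=0.52, regular=0.10; AND[max(0, a+b−1)] → w = 0.00
R3: regular=0.10, mild=0.74; OR[min(1, a+b)] → w = 0.84
R4: coarse=0.52, regular=0.10; AND[max(0, a+b−1)] → w = 0.00
Rules with consequent 'strong': {R1, R2} → strengths 0.52, 0.00
Aggregate via t-conorm [min(1, a+b)]: 0.52

0.52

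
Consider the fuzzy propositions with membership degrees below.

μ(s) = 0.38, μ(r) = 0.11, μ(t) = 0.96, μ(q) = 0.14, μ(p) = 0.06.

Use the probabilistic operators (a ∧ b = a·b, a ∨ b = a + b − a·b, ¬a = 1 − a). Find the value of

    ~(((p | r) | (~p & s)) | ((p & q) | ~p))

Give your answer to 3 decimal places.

0.032

p | r = a + b − a·b on (0.0600, 0.1100) = 0.1634
~p = 1 − 0.0600 = 0.9400
~p & s = a·b on (0.9400, 0.3800) = 0.3572
(p | r) | (~p & s) = a + b − a·b on (0.1634, 0.3572) = 0.4622
p & q = a·b on (0.0600, 0.1400) = 0.0084
~p = 1 − 0.0600 = 0.9400
(p & q) | ~p = a + b − a·b on (0.0084, 0.9400) = 0.9405
((p | r) | (~p & s)) | ((p & q) | ~p) = a + b − a·b on (0.4622, 0.9405) = 0.9680
~(((p | r) | (~p & s)) | ((p & q) | ~p)) = 1 − 0.9680 = 0.0320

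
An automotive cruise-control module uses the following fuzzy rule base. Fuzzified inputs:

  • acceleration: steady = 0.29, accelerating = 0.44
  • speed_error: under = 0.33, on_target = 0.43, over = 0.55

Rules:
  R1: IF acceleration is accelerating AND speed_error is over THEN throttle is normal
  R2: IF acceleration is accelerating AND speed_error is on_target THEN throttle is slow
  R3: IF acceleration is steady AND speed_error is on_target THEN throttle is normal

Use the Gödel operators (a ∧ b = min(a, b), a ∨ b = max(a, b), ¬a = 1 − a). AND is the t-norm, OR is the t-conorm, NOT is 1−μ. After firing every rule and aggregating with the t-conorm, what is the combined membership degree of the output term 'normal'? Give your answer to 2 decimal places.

R1: accelerating=0.44, over=0.55; AND[min(a, b)] → w = 0.44
R2: accelerating=0.44, on_target=0.43; AND[min(a, b)] → w = 0.43
R3: steady=0.29, on_target=0.43; AND[min(a, b)] → w = 0.29
Rules with consequent 'normal': {R1, R3} → strengths 0.44, 0.29
Aggregate via t-conorm [max(a, b)]: 0.44

0.44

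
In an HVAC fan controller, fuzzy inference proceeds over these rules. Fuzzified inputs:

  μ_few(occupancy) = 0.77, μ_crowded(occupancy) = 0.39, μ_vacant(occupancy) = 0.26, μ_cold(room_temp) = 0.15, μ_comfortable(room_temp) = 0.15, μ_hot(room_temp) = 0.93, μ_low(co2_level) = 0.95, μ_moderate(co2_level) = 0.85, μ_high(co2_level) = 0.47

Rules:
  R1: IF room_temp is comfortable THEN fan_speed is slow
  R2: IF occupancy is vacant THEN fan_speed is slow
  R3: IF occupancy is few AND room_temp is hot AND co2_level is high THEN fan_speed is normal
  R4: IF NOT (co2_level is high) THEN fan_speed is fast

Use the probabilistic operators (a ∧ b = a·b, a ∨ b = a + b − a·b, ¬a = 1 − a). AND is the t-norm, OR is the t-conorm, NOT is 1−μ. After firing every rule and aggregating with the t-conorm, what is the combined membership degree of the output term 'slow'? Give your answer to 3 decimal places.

R1: comfortable=0.15 → w = 0.1500
R2: vacant=0.26 → w = 0.2600
R3: few=0.77, hot=0.93, high=0.47; AND[a·b] → w = 0.3366
R4: ¬high=1−0.47=0.53 → w = 0.5300
Rules with consequent 'slow': {R1, R2} → strengths 0.1500, 0.2600
Aggregate via t-conorm [a + b − a·b]: 0.3710

0.371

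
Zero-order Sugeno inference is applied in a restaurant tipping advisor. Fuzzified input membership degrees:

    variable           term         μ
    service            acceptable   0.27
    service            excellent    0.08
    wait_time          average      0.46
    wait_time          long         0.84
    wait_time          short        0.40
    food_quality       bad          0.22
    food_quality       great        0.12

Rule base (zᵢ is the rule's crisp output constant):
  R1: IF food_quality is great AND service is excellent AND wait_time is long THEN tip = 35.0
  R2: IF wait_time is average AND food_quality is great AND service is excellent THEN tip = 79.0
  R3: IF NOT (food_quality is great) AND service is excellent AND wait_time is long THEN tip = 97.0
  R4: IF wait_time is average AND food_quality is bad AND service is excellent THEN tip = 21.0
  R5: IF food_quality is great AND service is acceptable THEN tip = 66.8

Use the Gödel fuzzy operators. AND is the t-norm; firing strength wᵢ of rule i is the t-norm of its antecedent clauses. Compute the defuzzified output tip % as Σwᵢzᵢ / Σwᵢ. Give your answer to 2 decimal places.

R1 (z=35.0): great=0.12, excellent=0.08, long=0.84; AND[min(a, b)] → w = 0.08
R2 (z=79.0): average=0.46, great=0.12, excellent=0.08; AND[min(a, b)] → w = 0.08
R3 (z=97.0): ¬great=1−0.12=0.88, excellent=0.08, long=0.84; AND[min(a, b)] → w = 0.08
R4 (z=21.0): average=0.46, bad=0.22, excellent=0.08; AND[min(a, b)] → w = 0.08
R5 (z=66.8): great=0.12, acceptable=0.27; AND[min(a, b)] → w = 0.12
Weighted average = (0.08·35.0 + 0.08·79.0 + 0.08·97.0 + 0.08·21.0 + 0.12·66.8) / (0.08 + 0.08 + 0.08 + 0.08 + 0.12)
  = 26.5760 / 0.4400 = 60.40

60.40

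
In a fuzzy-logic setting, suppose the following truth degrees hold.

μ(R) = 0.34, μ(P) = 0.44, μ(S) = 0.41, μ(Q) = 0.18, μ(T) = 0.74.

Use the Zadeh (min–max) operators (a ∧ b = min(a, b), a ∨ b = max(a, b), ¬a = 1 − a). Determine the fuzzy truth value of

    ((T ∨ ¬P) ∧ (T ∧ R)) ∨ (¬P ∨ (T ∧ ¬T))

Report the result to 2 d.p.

¬P = 1 − 0.44 = 0.56
T ∨ ¬P = max(a, b) on (0.74, 0.56) = 0.74
T ∧ R = min(a, b) on (0.74, 0.34) = 0.34
(T ∨ ¬P) ∧ (T ∧ R) = min(a, b) on (0.74, 0.34) = 0.34
¬P = 1 − 0.44 = 0.56
¬T = 1 − 0.74 = 0.26
T ∧ ¬T = min(a, b) on (0.74, 0.26) = 0.26
¬P ∨ (T ∧ ¬T) = max(a, b) on (0.56, 0.26) = 0.56
((T ∨ ¬P) ∧ (T ∧ R)) ∨ (¬P ∨ (T ∧ ¬T)) = max(a, b) on (0.34, 0.56) = 0.56

0.56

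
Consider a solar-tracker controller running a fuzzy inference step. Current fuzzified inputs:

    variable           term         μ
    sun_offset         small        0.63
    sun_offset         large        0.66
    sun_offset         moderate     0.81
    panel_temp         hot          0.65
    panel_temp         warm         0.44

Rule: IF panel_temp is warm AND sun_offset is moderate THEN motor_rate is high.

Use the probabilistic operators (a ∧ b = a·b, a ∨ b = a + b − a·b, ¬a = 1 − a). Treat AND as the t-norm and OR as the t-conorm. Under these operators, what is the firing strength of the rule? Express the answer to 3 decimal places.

0.356

firing strength: warm=0.44, moderate=0.81; AND[a·b] → w = 0.3564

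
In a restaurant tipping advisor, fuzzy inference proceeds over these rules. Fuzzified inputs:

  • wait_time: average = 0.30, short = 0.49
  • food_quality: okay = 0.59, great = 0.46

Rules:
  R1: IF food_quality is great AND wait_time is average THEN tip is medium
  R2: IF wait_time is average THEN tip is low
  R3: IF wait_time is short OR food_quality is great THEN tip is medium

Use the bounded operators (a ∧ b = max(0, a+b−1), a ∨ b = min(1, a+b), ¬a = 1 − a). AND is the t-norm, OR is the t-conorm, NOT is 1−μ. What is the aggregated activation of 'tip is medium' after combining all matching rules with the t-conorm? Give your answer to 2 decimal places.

R1: great=0.46, average=0.30; AND[max(0, a+b−1)] → w = 0.00
R2: average=0.30 → w = 0.30
R3: short=0.49, great=0.46; OR[min(1, a+b)] → w = 0.95
Rules with consequent 'medium': {R1, R3} → strengths 0.00, 0.95
Aggregate via t-conorm [min(1, a+b)]: 0.95

0.95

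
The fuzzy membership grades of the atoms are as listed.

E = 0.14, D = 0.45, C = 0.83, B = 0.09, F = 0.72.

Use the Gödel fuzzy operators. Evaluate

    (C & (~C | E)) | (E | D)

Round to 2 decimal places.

~C = 1 − 0.83 = 0.17
~C | E = max(a, b) on (0.17, 0.14) = 0.17
C & (~C | E) = min(a, b) on (0.83, 0.17) = 0.17
E | D = max(a, b) on (0.14, 0.45) = 0.45
(C & (~C | E)) | (E | D) = max(a, b) on (0.17, 0.45) = 0.45

0.45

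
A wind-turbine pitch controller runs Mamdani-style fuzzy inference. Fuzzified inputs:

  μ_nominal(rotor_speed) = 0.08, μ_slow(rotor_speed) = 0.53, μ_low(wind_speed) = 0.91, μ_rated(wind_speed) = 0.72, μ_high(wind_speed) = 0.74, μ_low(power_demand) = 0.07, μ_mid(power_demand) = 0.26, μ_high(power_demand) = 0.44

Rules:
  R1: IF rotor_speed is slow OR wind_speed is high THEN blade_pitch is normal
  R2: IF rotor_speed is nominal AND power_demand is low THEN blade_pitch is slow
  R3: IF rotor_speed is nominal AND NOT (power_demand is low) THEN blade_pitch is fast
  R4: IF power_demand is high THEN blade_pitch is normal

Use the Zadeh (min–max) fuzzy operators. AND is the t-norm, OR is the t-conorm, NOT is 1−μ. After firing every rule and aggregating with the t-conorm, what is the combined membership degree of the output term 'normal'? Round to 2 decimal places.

0.74

R1: slow=0.53, high=0.74; OR[max(a, b)] → w = 0.74
R2: nominal=0.08, low=0.07; AND[min(a, b)] → w = 0.07
R3: nominal=0.08, ¬low=1−0.07=0.93; AND[min(a, b)] → w = 0.08
R4: high=0.44 → w = 0.44
Rules with consequent 'normal': {R1, R4} → strengths 0.74, 0.44
Aggregate via t-conorm [max(a, b)]: 0.74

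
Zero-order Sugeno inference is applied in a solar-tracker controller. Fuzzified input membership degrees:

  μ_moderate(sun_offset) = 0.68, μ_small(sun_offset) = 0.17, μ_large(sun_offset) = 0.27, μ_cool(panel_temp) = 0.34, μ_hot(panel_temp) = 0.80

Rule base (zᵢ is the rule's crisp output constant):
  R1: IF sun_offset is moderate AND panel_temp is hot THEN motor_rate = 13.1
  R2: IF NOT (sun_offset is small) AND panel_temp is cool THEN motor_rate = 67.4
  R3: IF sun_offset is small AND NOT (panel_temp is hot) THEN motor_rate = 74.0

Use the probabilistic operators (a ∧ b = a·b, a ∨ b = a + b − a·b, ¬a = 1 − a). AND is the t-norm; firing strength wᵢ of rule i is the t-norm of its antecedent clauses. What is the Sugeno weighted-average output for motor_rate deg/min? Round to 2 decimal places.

33.32

R1 (z=13.1): moderate=0.68, hot=0.80; AND[a·b] → w = 0.5440
R2 (z=67.4): ¬small=1−0.17=0.83, cool=0.34; AND[a·b] → w = 0.2822
R3 (z=74.0): small=0.17, ¬hot=1−0.80=0.20; AND[a·b] → w = 0.0340
Weighted average = (0.5440·13.1 + 0.2822·67.4 + 0.0340·74.0) / (0.5440 + 0.2822 + 0.0340)
  = 28.6627 / 0.8602 = 33.32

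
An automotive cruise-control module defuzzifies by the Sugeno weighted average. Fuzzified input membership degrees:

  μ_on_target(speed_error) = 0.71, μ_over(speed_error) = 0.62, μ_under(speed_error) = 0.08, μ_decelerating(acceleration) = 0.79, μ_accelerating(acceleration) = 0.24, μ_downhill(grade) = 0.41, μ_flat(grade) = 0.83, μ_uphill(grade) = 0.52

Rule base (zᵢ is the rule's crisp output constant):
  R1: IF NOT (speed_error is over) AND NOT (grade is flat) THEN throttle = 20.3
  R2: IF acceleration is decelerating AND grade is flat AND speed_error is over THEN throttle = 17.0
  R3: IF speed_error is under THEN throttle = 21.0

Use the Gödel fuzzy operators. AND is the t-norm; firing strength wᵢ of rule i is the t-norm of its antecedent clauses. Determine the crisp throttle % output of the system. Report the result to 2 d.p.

18.01

R1 (z=20.3): ¬over=1−0.62=0.38, ¬flat=1−0.83=0.17; AND[min(a, b)] → w = 0.17
R2 (z=17.0): decelerating=0.79, flat=0.83, over=0.62; AND[min(a, b)] → w = 0.62
R3 (z=21.0): under=0.08 → w = 0.08
Weighted average = (0.17·20.3 + 0.62·17.0 + 0.08·21.0) / (0.17 + 0.62 + 0.08)
  = 15.6710 / 0.8700 = 18.01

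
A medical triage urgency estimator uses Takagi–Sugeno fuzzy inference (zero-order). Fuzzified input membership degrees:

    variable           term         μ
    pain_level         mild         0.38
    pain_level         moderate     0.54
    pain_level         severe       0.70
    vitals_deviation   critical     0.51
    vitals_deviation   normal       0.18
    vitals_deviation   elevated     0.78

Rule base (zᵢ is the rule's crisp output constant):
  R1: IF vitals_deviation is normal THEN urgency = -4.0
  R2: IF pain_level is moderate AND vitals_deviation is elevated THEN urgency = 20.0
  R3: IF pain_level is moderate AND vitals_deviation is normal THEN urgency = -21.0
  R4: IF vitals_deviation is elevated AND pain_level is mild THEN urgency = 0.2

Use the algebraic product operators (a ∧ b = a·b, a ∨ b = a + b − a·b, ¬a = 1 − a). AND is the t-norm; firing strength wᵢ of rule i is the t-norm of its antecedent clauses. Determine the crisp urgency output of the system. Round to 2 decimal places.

5.75

R1 (z=-4.0): normal=0.18 → w = 0.1800
R2 (z=20.0): moderate=0.54, elevated=0.78; AND[a·b] → w = 0.4212
R3 (z=-21.0): moderate=0.54, normal=0.18; AND[a·b] → w = 0.0972
R4 (z=0.2): elevated=0.78, mild=0.38; AND[a·b] → w = 0.2964
Weighted average = (0.1800·-4.0 + 0.4212·20.0 + 0.0972·-21.0 + 0.2964·0.2) / (0.1800 + 0.4212 + 0.0972 + 0.2964)
  = 5.7221 / 0.9948 = 5.75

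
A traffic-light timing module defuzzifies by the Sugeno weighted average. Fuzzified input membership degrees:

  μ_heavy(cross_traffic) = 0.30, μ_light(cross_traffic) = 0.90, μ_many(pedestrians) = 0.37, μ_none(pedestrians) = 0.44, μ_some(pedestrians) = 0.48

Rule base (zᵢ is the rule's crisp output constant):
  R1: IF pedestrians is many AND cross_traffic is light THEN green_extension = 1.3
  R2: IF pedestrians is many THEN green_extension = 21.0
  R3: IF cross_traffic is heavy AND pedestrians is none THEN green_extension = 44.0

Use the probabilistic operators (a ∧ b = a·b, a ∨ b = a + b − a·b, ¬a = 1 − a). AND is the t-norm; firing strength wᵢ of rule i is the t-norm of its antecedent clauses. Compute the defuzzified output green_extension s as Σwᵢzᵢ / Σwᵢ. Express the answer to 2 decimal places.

16.78

R1 (z=1.3): many=0.37, light=0.90; AND[a·b] → w = 0.3330
R2 (z=21.0): many=0.37 → w = 0.3700
R3 (z=44.0): heavy=0.30, none=0.44; AND[a·b] → w = 0.1320
Weighted average = (0.3330·1.3 + 0.3700·21.0 + 0.1320·44.0) / (0.3330 + 0.3700 + 0.1320)
  = 14.0109 / 0.8350 = 16.78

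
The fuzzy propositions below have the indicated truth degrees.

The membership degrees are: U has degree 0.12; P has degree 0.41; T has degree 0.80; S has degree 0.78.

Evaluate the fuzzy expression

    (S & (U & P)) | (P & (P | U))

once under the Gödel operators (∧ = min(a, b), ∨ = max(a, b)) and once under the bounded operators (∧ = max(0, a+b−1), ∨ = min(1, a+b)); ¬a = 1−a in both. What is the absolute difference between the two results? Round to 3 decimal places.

0.410

Under Gödel:
  U & P = min(a, b) on (0.12, 0.41) = 0.12
  S & (U & P) = min(a, b) on (0.78, 0.12) = 0.12
  P | U = max(a, b) on (0.41, 0.12) = 0.41
  P & (P | U) = min(a, b) on (0.41, 0.41) = 0.41
  (S & (U & P)) | (P & (P | U)) = max(a, b) on (0.12, 0.41) = 0.41
  → value = 0.4100
Under bounded:
  U & P = max(0, a+b−1) on (0.12, 0.41) = 0.00
  S & (U & P) = max(0, a+b−1) on (0.78, 0.00) = 0.00
  P | U = min(1, a+b) on (0.41, 0.12) = 0.53
  P & (P | U) = max(0, a+b−1) on (0.41, 0.53) = 0.00
  (S & (U & P)) | (P & (P | U)) = min(1, a+b) on (0.00, 0.00) = 0.00
  → value = 0.0000
|0.4100 − 0.0000| = 0.410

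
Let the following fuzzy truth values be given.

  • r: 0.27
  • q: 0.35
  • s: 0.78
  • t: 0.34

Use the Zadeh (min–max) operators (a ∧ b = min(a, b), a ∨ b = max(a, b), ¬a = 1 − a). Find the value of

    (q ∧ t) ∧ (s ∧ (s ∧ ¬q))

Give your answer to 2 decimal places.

q ∧ t = min(a, b) on (0.35, 0.34) = 0.34
¬q = 1 − 0.35 = 0.65
s ∧ ¬q = min(a, b) on (0.78, 0.65) = 0.65
s ∧ (s ∧ ¬q) = min(a, b) on (0.78, 0.65) = 0.65
(q ∧ t) ∧ (s ∧ (s ∧ ¬q)) = min(a, b) on (0.34, 0.65) = 0.34

0.34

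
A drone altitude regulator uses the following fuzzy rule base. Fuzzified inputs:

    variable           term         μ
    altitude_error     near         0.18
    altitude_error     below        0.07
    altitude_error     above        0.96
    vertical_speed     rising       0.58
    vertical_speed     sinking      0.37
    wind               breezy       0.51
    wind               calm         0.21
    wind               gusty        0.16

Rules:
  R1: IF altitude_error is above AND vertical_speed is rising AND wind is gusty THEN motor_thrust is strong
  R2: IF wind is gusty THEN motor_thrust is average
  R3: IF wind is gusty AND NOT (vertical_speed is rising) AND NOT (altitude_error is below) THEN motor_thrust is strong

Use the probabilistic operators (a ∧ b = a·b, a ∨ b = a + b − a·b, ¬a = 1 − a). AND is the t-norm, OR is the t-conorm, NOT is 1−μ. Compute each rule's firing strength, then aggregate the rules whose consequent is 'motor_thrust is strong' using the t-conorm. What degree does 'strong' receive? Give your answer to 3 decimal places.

R1: above=0.96, rising=0.58, gusty=0.16; AND[a·b] → w = 0.0891
R2: gusty=0.16 → w = 0.1600
R3: gusty=0.16, ¬rising=1−0.58=0.42, ¬below=1−0.07=0.93; AND[a·b] → w = 0.0625
Rules with consequent 'strong': {R1, R3} → strengths 0.0891, 0.0625
Aggregate via t-conorm [a + b − a·b]: 0.1460

0.146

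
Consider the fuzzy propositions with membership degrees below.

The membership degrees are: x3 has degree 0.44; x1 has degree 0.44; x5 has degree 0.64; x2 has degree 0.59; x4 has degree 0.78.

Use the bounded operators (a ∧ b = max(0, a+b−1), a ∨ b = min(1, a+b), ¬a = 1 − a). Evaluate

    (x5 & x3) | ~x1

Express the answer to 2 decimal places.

0.64

x5 & x3 = max(0, a+b−1) on (0.64, 0.44) = 0.08
~x1 = 1 − 0.44 = 0.56
(x5 & x3) | ~x1 = min(1, a+b) on (0.08, 0.56) = 0.64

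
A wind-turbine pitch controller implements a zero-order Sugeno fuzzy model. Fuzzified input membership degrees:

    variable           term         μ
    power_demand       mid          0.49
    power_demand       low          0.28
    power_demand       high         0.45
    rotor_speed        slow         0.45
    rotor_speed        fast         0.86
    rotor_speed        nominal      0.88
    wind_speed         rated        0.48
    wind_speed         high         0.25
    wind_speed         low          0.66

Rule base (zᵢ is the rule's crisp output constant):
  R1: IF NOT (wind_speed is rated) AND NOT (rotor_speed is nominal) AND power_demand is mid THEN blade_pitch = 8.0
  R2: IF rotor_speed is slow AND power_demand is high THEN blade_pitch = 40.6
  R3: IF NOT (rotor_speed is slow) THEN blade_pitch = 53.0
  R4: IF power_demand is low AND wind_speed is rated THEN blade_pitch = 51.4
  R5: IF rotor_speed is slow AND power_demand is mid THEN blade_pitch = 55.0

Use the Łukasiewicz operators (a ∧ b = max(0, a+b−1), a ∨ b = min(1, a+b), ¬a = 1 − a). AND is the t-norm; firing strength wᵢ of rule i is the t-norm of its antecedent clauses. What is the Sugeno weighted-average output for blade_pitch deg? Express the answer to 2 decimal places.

R1 (z=8.0): ¬rated=1−0.48=0.52, ¬nominal=1−0.88=0.12, mid=0.49; AND[max(0, a+b−1)] → w = 0.00
R2 (z=40.6): slow=0.45, high=0.45; AND[max(0, a+b−1)] → w = 0.00
R3 (z=53.0): ¬slow=1−0.45=0.55 → w = 0.55
R4 (z=51.4): low=0.28, rated=0.48; AND[max(0, a+b−1)] → w = 0.00
R5 (z=55.0): slow=0.45, mid=0.49; AND[max(0, a+b−1)] → w = 0.00
Weighted average = (0.00·8.0 + 0.00·40.6 + 0.55·53.0 + 0.00·51.4 + 0.00·55.0) / (0.00 + 0.00 + 0.55 + 0.00 + 0.00)
  = 29.1500 / 0.5500 = 53.00

53.00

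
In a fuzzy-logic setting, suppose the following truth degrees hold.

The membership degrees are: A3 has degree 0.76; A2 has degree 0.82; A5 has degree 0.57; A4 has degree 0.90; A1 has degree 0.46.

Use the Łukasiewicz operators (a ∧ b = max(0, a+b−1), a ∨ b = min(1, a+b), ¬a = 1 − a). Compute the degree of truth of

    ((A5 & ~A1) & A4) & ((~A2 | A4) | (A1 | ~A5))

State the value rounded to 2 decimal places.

~A1 = 1 − 0.46 = 0.54
A5 & ~A1 = max(0, a+b−1) on (0.57, 0.54) = 0.11
(A5 & ~A1) & A4 = max(0, a+b−1) on (0.11, 0.90) = 0.01
~A2 = 1 − 0.82 = 0.18
~A2 | A4 = min(1, a+b) on (0.18, 0.90) = 1.00
~A5 = 1 − 0.57 = 0.43
A1 | ~A5 = min(1, a+b) on (0.46, 0.43) = 0.89
(~A2 | A4) | (A1 | ~A5) = min(1, a+b) on (1.00, 0.89) = 1.00
((A5 & ~A1) & A4) & ((~A2 | A4) | (A1 | ~A5)) = max(0, a+b−1) on (0.01, 1.00) = 0.01

0.01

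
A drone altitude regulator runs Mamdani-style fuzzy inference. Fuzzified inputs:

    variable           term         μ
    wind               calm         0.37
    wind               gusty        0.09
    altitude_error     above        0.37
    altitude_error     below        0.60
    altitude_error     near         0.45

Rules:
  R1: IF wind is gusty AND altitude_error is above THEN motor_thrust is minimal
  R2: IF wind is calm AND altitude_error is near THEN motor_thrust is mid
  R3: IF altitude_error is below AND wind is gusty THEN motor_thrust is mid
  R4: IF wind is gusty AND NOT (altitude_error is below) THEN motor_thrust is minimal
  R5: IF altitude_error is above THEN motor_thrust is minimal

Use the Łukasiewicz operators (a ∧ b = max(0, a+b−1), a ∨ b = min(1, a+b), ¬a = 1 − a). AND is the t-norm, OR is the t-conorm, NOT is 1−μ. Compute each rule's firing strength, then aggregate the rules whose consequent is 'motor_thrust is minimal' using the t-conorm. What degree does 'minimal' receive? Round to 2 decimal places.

0.37

R1: gusty=0.09, above=0.37; AND[max(0, a+b−1)] → w = 0.00
R2: calm=0.37, near=0.45; AND[max(0, a+b−1)] → w = 0.00
R3: below=0.60, gusty=0.09; AND[max(0, a+b−1)] → w = 0.00
R4: gusty=0.09, ¬below=1−0.60=0.40; AND[max(0, a+b−1)] → w = 0.00
R5: above=0.37 → w = 0.37
Rules with consequent 'minimal': {R1, R4, R5} → strengths 0.00, 0.00, 0.37
Aggregate via t-conorm [min(1, a+b)]: 0.37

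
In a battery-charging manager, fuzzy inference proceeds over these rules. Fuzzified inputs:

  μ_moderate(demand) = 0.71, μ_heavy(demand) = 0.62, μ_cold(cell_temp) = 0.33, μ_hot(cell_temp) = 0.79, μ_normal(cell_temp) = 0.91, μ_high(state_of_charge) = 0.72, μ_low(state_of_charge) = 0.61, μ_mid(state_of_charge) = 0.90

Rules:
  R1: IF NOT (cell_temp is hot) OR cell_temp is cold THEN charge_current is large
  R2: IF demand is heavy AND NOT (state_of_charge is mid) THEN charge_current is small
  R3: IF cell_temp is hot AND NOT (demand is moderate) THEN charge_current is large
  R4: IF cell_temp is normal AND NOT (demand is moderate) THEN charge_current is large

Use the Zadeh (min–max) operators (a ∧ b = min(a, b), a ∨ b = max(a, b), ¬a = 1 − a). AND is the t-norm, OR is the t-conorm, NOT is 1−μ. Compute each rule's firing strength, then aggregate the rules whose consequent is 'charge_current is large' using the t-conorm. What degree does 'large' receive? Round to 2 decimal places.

0.33

R1: ¬hot=1−0.79=0.21, cold=0.33; OR[max(a, b)] → w = 0.33
R2: heavy=0.62, ¬mid=1−0.90=0.10; AND[min(a, b)] → w = 0.10
R3: hot=0.79, ¬moderate=1−0.71=0.29; AND[min(a, b)] → w = 0.29
R4: normal=0.91, ¬moderate=1−0.71=0.29; AND[min(a, b)] → w = 0.29
Rules with consequent 'large': {R1, R3, R4} → strengths 0.33, 0.29, 0.29
Aggregate via t-conorm [max(a, b)]: 0.33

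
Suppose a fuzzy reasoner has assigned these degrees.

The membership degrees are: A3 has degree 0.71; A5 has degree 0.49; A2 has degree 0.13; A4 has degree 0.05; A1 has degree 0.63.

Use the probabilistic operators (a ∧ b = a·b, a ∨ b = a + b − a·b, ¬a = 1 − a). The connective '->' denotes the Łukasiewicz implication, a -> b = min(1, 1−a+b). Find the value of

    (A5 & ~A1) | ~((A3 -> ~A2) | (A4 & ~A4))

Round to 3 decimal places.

~A1 = 1 − 0.6300 = 0.3700
A5 & ~A1 = a·b on (0.4900, 0.3700) = 0.1813
~A2 = 1 − 0.1300 = 0.8700
A3 -> ~A2  [Łukasiewicz: min(1, 1−a+b)] with a=0.7100, b=0.8700 → 1.0000
~A4 = 1 − 0.0500 = 0.9500
A4 & ~A4 = a·b on (0.0500, 0.9500) = 0.0475
(A3 -> ~A2) | (A4 & ~A4) = a + b − a·b on (1.0000, 0.0475) = 1.0000
~((A3 -> ~A2) | (A4 & ~A4)) = 1 − 1.0000 = 0.0000
(A5 & ~A1) | ~((A3 -> ~A2) | (A4 & ~A4)) = a + b − a·b on (0.1813, 0.0000) = 0.1813

0.181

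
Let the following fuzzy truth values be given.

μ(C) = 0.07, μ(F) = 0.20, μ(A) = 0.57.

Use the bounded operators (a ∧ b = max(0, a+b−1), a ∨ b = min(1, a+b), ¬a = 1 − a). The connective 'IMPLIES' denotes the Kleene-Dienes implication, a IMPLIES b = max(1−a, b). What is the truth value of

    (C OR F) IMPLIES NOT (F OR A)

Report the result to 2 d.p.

C OR F = min(1, a+b) on (0.07, 0.20) = 0.27
F OR A = min(1, a+b) on (0.20, 0.57) = 0.77
NOT (F OR A) = 1 − 0.77 = 0.23
(C OR F) IMPLIES NOT (F OR A)  [Kleene-Dienes: max(1−a, b)] with a=0.27, b=0.23 → 0.73

0.73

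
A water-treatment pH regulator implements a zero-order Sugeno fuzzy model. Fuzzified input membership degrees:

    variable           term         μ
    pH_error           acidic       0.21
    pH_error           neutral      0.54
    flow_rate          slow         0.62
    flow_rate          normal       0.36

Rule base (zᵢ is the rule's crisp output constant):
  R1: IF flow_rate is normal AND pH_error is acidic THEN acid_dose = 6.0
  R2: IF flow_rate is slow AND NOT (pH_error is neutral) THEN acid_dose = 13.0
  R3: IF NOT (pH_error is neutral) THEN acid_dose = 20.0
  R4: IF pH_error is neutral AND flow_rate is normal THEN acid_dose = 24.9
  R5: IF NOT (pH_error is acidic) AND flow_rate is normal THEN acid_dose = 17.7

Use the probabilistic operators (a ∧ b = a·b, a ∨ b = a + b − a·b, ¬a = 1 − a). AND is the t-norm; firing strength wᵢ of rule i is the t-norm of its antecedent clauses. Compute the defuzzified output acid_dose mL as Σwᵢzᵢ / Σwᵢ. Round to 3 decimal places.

17.879

R1 (z=6.0): normal=0.36, acidic=0.21; AND[a·b] → w = 0.0756
R2 (z=13.0): slow=0.62, ¬neutral=1−0.54=0.46; AND[a·b] → w = 0.2852
R3 (z=20.0): ¬neutral=1−0.54=0.46 → w = 0.4600
R4 (z=24.9): neutral=0.54, normal=0.36; AND[a·b] → w = 0.1944
R5 (z=17.7): ¬acidic=1−0.21=0.79, normal=0.36; AND[a·b] → w = 0.2844
Weighted average = (0.0756·6.0 + 0.2852·13.0 + 0.4600·20.0 + 0.1944·24.9 + 0.2844·17.7) / (0.0756 + 0.2852 + 0.4600 + 0.1944 + 0.2844)
  = 23.2356 / 1.2996 = 17.879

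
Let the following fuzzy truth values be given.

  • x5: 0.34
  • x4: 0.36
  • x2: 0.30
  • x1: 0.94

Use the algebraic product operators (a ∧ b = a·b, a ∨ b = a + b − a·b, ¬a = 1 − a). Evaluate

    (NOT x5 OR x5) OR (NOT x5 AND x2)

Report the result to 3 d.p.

NOT x5 = 1 − 0.3400 = 0.6600
NOT x5 OR x5 = a + b − a·b on (0.6600, 0.3400) = 0.7756
NOT x5 = 1 − 0.3400 = 0.6600
NOT x5 AND x2 = a·b on (0.6600, 0.3000) = 0.1980
(NOT x5 OR x5) OR (NOT x5 AND x2) = a + b − a·b on (0.7756, 0.1980) = 0.8200

0.820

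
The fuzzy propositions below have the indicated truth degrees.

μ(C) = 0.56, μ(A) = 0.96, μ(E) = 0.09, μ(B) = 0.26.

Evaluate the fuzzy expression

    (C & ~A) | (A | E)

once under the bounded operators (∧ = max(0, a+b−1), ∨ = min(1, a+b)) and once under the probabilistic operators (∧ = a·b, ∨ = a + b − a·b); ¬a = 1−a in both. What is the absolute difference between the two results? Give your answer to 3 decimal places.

Under bounded:
  ~A = 1 − 0.96 = 0.04
  C & ~A = max(0, a+b−1) on (0.56, 0.04) = 0.00
  A | E = min(1, a+b) on (0.96, 0.09) = 1.00
  (C & ~A) | (A | E) = min(1, a+b) on (0.00, 1.00) = 1.00
  → value = 1.0000
Under probabilistic:
  ~A = 1 − 0.9600 = 0.0400
  C & ~A = a·b on (0.5600, 0.0400) = 0.0224
  A | E = a + b − a·b on (0.9600, 0.0900) = 0.9636
  (C & ~A) | (A | E) = a + b − a·b on (0.0224, 0.9636) = 0.9644
  → value = 0.9644
|1.0000 − 0.9644| = 0.036

0.036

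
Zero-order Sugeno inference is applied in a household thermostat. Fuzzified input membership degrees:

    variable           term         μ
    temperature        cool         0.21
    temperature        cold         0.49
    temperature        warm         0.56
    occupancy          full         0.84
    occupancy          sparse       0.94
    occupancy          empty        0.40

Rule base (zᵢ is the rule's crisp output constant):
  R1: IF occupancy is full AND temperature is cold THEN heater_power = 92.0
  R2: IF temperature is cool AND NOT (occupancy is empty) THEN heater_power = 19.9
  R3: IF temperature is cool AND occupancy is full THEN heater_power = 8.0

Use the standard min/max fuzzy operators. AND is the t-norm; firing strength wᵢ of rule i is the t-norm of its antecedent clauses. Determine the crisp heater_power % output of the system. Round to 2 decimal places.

55.98

R1 (z=92.0): full=0.84, cold=0.49; AND[min(a, b)] → w = 0.49
R2 (z=19.9): cool=0.21, ¬empty=1−0.40=0.60; AND[min(a, b)] → w = 0.21
R3 (z=8.0): cool=0.21, full=0.84; AND[min(a, b)] → w = 0.21
Weighted average = (0.49·92.0 + 0.21·19.9 + 0.21·8.0) / (0.49 + 0.21 + 0.21)
  = 50.9390 / 0.9100 = 55.98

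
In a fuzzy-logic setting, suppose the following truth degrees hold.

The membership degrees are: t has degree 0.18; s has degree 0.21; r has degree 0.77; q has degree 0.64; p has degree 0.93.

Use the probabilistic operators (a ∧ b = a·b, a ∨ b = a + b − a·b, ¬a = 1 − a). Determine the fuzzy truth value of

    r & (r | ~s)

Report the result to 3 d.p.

~s = 1 − 0.2100 = 0.7900
r | ~s = a + b − a·b on (0.7700, 0.7900) = 0.9517
r & (r | ~s) = a·b on (0.7700, 0.9517) = 0.7328

0.733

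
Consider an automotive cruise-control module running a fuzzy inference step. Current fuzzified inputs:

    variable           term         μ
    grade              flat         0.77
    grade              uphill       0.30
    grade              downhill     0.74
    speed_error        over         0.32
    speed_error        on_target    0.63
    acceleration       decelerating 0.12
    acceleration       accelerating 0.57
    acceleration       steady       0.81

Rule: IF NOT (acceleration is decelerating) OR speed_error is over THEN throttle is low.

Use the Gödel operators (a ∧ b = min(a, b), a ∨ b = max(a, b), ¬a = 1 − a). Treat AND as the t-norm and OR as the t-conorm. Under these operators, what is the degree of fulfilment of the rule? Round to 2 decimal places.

firing strength: ¬decelerating=1−0.12=0.88, over=0.32; OR[max(a, b)] → w = 0.88

0.88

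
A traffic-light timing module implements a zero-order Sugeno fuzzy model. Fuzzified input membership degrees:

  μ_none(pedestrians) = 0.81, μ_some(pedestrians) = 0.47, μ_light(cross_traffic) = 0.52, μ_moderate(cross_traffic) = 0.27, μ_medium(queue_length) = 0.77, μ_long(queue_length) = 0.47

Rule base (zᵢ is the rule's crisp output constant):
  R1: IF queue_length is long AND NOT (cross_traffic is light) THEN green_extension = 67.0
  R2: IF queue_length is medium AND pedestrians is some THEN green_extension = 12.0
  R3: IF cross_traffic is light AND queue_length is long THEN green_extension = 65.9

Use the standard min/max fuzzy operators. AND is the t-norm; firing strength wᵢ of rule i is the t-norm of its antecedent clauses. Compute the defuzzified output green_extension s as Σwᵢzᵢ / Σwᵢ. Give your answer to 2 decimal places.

48.30

R1 (z=67.0): long=0.47, ¬light=1−0.52=0.48; AND[min(a, b)] → w = 0.47
R2 (z=12.0): medium=0.77, some=0.47; AND[min(a, b)] → w = 0.47
R3 (z=65.9): light=0.52, long=0.47; AND[min(a, b)] → w = 0.47
Weighted average = (0.47·67.0 + 0.47·12.0 + 0.47·65.9) / (0.47 + 0.47 + 0.47)
  = 68.1030 / 1.4100 = 48.30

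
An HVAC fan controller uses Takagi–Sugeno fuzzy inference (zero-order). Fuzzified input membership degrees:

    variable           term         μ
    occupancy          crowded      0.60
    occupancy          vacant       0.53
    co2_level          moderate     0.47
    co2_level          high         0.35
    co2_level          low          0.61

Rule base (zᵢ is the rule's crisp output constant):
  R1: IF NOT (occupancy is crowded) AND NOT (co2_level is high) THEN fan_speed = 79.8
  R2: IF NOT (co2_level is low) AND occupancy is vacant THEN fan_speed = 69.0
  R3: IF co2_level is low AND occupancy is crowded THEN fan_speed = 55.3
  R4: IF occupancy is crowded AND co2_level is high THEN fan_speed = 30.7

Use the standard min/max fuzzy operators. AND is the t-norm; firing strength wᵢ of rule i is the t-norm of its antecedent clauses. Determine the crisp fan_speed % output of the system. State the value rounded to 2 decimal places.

59.05

R1 (z=79.8): ¬crowded=1−0.60=0.40, ¬high=1−0.35=0.65; AND[min(a, b)] → w = 0.40
R2 (z=69.0): ¬low=1−0.61=0.39, vacant=0.53; AND[min(a, b)] → w = 0.39
R3 (z=55.3): low=0.61, crowded=0.60; AND[min(a, b)] → w = 0.60
R4 (z=30.7): crowded=0.60, high=0.35; AND[min(a, b)] → w = 0.35
Weighted average = (0.40·79.8 + 0.39·69.0 + 0.60·55.3 + 0.35·30.7) / (0.40 + 0.39 + 0.60 + 0.35)
  = 102.7550 / 1.7400 = 59.05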